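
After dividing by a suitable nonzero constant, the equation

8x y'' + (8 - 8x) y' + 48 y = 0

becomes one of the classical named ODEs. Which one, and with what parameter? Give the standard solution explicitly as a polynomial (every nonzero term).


All three coefficients share the factor 8; dividing through by 8 gives  x y'' + (1 - x) y' + 6 y = 0.
This matches the Laguerre equation x y'' + (1 - x) y' + n y = 0 with n = 6; the polynomial solution is L_6(x).
With y = sum_k a_k x^k, matching x^k gives (k+1)k a_{k+1} + (k+1) a_{k+1} - k a_k + n a_k = 0, i.e. (k+1)^2 a_{k+1} = (k - n) a_k = (k - 6) a_k. The right side vanishes at k = 6, so the series terminates at degree 6.
Standard normalization L_n(0) = 1 gives a_0 = 1. Work upward with a_{k+1} = (k - 6) a_k / (k+1)^2:
  a_1 = (0 - 6)(1) / 1^2 = -6/1 = -6
  a_2 = (1 - 6)(-6) / 2^2 = 30/4 = 15/2
  a_3 = (2 - 6)(15/2) / 3^2 = -30/9 = -10/3
  a_4 = (3 - 6)(-10/3) / 4^2 = 10/16 = 5/8
  a_5 = (4 - 6)(5/8) / 5^2 = (-5/4)/25 = -1/20
  a_6 = (5 - 6)(-1/20) / 6^2 = (1/20)/36 = 1/720
Hence L_6(x) = x^6/720 - x^5/20 + 5 x^4/8 - 10 x^3/3 + 15 x^2/2 - 6 x + 1.

L_6(x); series = x^6/720 - x^5/20 + 5 x^4/8 - 10 x^3/3 + 15 x^2/2 - 6 x + 1


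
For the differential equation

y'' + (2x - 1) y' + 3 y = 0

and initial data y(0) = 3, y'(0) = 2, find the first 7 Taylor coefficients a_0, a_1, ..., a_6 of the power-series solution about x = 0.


Ansatz: y(x) = sum_{n>=0} a_n x^n, so y'(x) = sum_{n>=1} n a_n x^(n-1) and y''(x) = sum_{n>=2} n(n-1) a_n x^(n-2).
Substitute into P(x) y'' + Q(x) y' + R(x) y = 0 with P(x) = 1, Q(x) = 2x - 1, R(x) = 3, and match powers of x.
Initial conditions: a_0 = 3, a_1 = 2.
Setting the coefficient of each power of x to zero and solving order by order (substituting the coefficients already found):
  x^0: 2 a_2 - a_1 + 3 a_0 = 0  ->  2 a_2 = a_1 - 3 a_0 = -7  ->  a_2 = -7/2
  x^1: 6 a_3 - 2 a_2 + 5 a_1 = 0  ->  6 a_3 = 2 a_2 - 5 a_1 = -17  ->  a_3 = -17/6
  x^2: 12 a_4 - 3 a_3 + 7 a_2 = 0  ->  12 a_4 = 3 a_3 - 7 a_2 = 16  ->  a_4 = 4/3
  x^3: 20 a_5 - 4 a_4 + 9 a_3 = 0  ->  20 a_5 = 4 a_4 - 9 a_3 = 185/6  ->  a_5 = 37/24
  x^4: 30 a_6 - 5 a_5 + 11 a_4 = 0  ->  30 a_6 = 5 a_5 - 11 a_4 = -167/24  ->  a_6 = -167/720
Truncated series: y(x) = 3 + 2 x - (7/2) x^2 - (17/6) x^3 + (4/3) x^4 + (37/24) x^5 - (167/720) x^6 + O(x^7).

a_0 = 3; a_1 = 2; a_2 = -7/2; a_3 = -17/6; a_4 = 4/3; a_5 = 37/24; a_6 = -167/720


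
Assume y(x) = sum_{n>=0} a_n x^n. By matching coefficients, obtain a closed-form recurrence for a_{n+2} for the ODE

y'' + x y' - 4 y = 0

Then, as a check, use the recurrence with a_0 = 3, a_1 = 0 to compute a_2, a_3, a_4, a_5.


Substitute y = sum_n a_n x^n.
y''(x) has coefficient (n+2)(n+1) a_{n+2} at x^n;
x y'(x) has coefficient n a_n at x^n (shift);
-4 y(x) has coefficient -4 a_n at x^n.
Matching x^n: (n+2)(n+1) a_{n+2} + (n - 4) a_n = 0.
Thus a_{n+2} = (-n + 4) / ((n+1)(n+2)) * a_n.

Check with a_0 = 3, a_1 = 0 (apply the recurrence for n = 0, 1, 2, 3): a_0 = 3, a_1 = 0, a_2 = 6, a_3 = 0, a_4 = 1, a_5 = 0.

a_(n+2) = (-n + 4) / ((n+1)(n+2)) * a_n; check: a_0 = 3, a_1 = 0, a_2 = 6, a_3 = 0, a_4 = 1, a_5 = 0


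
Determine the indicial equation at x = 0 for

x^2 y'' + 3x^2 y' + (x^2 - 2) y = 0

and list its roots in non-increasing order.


Divide by x^2 to reach normal form y'' + P_1(x) y' + P_2(x) y = 0 with P_1(x) = 3 and P_2(x) = 1 - 2/x^2.
x = 0 is a singular point because the y-coefficient 1 - 2/x^2 has a pole at x = 0.
It is a regular singular point because x P_1(x) = p(x) = 3x and x^2 P_2(x) = q(x) = x^2 - 2 are polynomials, hence analytic at x = 0.
p(0) = 0,  q(0) = -2.
Indicial equation: r(r-1) + p(0) r + q(0) = 0, i.e. r^2 + (p(0) - 1) r + q(0) = 0, i.e. r^2 - 1 r - 2 = 0.
Discriminant: (-1)^2 - 4(-2) = 9, so r = (1 ± 3)/2.
Solving: r_1 = 2, r_2 = -1.

indicial: r^2 - 1 r - 2 = 0; roots r_1 = 2, r_2 = -1


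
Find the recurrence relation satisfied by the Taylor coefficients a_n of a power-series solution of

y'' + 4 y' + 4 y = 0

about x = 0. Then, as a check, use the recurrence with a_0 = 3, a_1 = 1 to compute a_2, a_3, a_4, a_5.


Substitute y = sum_n a_n x^n.
y''(x) has coefficient (n+2)(n+1) a_{n+2} at x^n;
4 y'(x) has coefficient 4 (n+1) a_{n+1} at x^n;
4 y(x) has coefficient 4 a_n at x^n.
Matching x^n: (n+2)(n+1) a_{n+2} + 4 (n+1) a_{n+1} + 4 a_n = 0.
Thus a_{n+2} = [-4 (n+1) a_{n+1} - 4 a_n] / ((n+1)(n+2)).

Check with a_0 = 3, a_1 = 1 (apply the recurrence for n = 0, 1, 2, 3): a_0 = 3, a_1 = 1, a_2 = -8, a_3 = 10, a_4 = -22/3, a_5 = 58/15.

a_(n+2) = [-4 (n+1) a_(n+1) - 4 a_n] / ((n+1)(n+2)); check: a_0 = 3, a_1 = 1, a_2 = -8, a_3 = 10, a_4 = -22/3, a_5 = 58/15


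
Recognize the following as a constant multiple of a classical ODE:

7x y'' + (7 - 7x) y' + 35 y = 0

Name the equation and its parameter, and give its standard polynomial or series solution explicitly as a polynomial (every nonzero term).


All three coefficients share the factor 7; dividing through by 7 gives  x y'' + (1 - x) y' + 5 y = 0.
This matches the Laguerre equation x y'' + (1 - x) y' + n y = 0 with n = 5; the polynomial solution is L_5(x).
With y = sum_k a_k x^k, matching x^k gives (k+1)k a_{k+1} + (k+1) a_{k+1} - k a_k + n a_k = 0, i.e. (k+1)^2 a_{k+1} = (k - n) a_k = (k - 5) a_k. The right side vanishes at k = 5, so the series terminates at degree 5.
Standard normalization L_n(0) = 1 gives a_0 = 1. Work upward with a_{k+1} = (k - 5) a_k / (k+1)^2:
  a_1 = (0 - 5)(1) / 1^2 = -5/1 = -5
  a_2 = (1 - 5)(-5) / 2^2 = 20/4 = 5
  a_3 = (2 - 5)(5) / 3^2 = -15/9 = -5/3
  a_4 = (3 - 5)(-5/3) / 4^2 = (10/3)/16 = 5/24
  a_5 = (4 - 5)(5/24) / 5^2 = (-5/24)/25 = -1/120
Hence L_5(x) = -x^5/120 + 5 x^4/24 - 5 x^3/3 + 5 x^2 - 5 x + 1.

L_5(x); series = -x^5/120 + 5 x^4/24 - 5 x^3/3 + 5 x^2 - 5 x + 1


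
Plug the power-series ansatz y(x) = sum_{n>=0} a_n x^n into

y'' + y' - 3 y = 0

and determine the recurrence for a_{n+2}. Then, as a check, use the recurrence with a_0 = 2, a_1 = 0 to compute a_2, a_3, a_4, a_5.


Substitute y = sum_n a_n x^n.
y''(x) has coefficient (n+2)(n+1) a_{n+2} at x^n;
y'(x) has coefficient (n+1) a_{n+1} at x^n;
-3 y(x) has coefficient -3 a_n at x^n.
Matching x^n: (n+2)(n+1) a_{n+2} + (n+1) a_{n+1} - 3 a_n = 0.
Thus a_{n+2} = [-(n+1) a_{n+1} + 3 a_n] / ((n+1)(n+2)).

Check with a_0 = 2, a_1 = 0 (apply the recurrence for n = 0, 1, 2, 3): a_0 = 2, a_1 = 0, a_2 = 3, a_3 = -1, a_4 = 1, a_5 = -7/20.

a_(n+2) = [-(n+1) a_(n+1) + 3 a_n] / ((n+1)(n+2)); check: a_0 = 2, a_1 = 0, a_2 = 3, a_3 = -1, a_4 = 1, a_5 = -7/20


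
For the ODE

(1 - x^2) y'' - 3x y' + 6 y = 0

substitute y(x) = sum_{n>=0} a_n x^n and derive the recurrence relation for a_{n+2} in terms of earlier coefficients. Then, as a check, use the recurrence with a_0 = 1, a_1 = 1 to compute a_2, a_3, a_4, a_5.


Substitute y = sum_n a_n x^n.
(1 - 1 x^2) y'' contributes (n+2)(n+1) a_{n+2} - n(n-1) a_n at x^n.
-3 x y'(x) contributes -3 n a_n at x^n.
6 y(x) contributes 6 a_n at x^n.
Matching x^n: (n+2)(n+1) a_{n+2} + (-n(n-1) - 3 n + 6) a_n = 0.
Thus a_{n+2} = (n(n-1) + 3 n - 6) / ((n+1)(n+2)) * a_n.

Check with a_0 = 1, a_1 = 1 (apply the recurrence for n = 0, 1, 2, 3): a_0 = 1, a_1 = 1, a_2 = -3, a_3 = -1/2, a_4 = -1/2, a_5 = -9/40.

a_(n+2) = (n(n-1) + 3 n - 6) / ((n+1)(n+2)) * a_n; check: a_0 = 1, a_1 = 1, a_2 = -3, a_3 = -1/2, a_4 = -1/2, a_5 = -9/40


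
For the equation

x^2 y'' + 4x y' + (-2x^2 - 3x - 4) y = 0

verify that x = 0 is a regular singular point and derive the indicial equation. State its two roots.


Divide by x^2 to reach normal form y'' + P_1(x) y' + P_2(x) y = 0 with P_1(x) = 4/x and P_2(x) = -2 - 3/x - 4/x^2.
x = 0 is a singular point because the y'-coefficient 4/x has a pole at x = 0 and the y-coefficient -2 - 3/x - 4/x^2 has a pole at x = 0.
It is a regular singular point because x P_1(x) = p(x) = 4 and x^2 P_2(x) = q(x) = -2x^2 - 3x - 4 are polynomials, hence analytic at x = 0.
p(0) = 4,  q(0) = -4.
Indicial equation: r(r-1) + p(0) r + q(0) = 0, i.e. r^2 + (p(0) - 1) r + q(0) = 0, i.e. r^2 + 3 r - 4 = 0.
Discriminant: (3)^2 - 4(-4) = 25, so r = (-3 ± 5)/2.
Solving: r_1 = 1, r_2 = -4.

indicial: r^2 + 3 r - 4 = 0; roots r_1 = 1, r_2 = -4


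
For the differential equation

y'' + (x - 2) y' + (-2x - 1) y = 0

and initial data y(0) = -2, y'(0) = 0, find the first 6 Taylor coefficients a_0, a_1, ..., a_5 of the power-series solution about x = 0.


Ansatz: y(x) = sum_{n>=0} a_n x^n, so y'(x) = sum_{n>=1} n a_n x^(n-1) and y''(x) = sum_{n>=2} n(n-1) a_n x^(n-2).
Substitute into P(x) y'' + Q(x) y' + R(x) y = 0 with P(x) = 1, Q(x) = x - 2, R(x) = -2x - 1, and match powers of x.
Initial conditions: a_0 = -2, a_1 = 0.
Setting the coefficient of each power of x to zero and solving order by order (substituting the coefficients already found):
  x^0: 2 a_2 - 2 a_1 - a_0 = 0  ->  2 a_2 = 2 a_1 + a_0 = -2  ->  a_2 = -1
  x^1: 6 a_3 - 4 a_2 - 2 a_0 = 0  ->  6 a_3 = 4 a_2 + 2 a_0 = -8  ->  a_3 = -4/3
  x^2: 12 a_4 - 6 a_3 + a_2 - 2 a_1 = 0  ->  12 a_4 = 6 a_3 - a_2 + 2 a_1 = -7  ->  a_4 = -7/12
  x^3: 20 a_5 - 8 a_4 + 2 a_3 - 2 a_2 = 0  ->  20 a_5 = 8 a_4 - 2 a_3 + 2 a_2 = -4  ->  a_5 = -1/5
Truncated series: y(x) = -2 - x^2 - (4/3) x^3 - (7/12) x^4 - (1/5) x^5 + O(x^6).

a_0 = -2; a_1 = 0; a_2 = -1; a_3 = -4/3; a_4 = -7/12; a_5 = -1/5


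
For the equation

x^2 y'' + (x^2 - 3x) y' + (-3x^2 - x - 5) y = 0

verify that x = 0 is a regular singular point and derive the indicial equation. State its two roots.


Divide by x^2 to reach normal form y'' + P_1(x) y' + P_2(x) y = 0 with P_1(x) = 1 - 3/x and P_2(x) = -3 - 1/x - 5/x^2.
x = 0 is a singular point because the y'-coefficient 1 - 3/x has a pole at x = 0 and the y-coefficient -3 - 1/x - 5/x^2 has a pole at x = 0.
It is a regular singular point because x P_1(x) = p(x) = x - 3 and x^2 P_2(x) = q(x) = -3x^2 - x - 5 are polynomials, hence analytic at x = 0.
p(0) = -3,  q(0) = -5.
Indicial equation: r(r-1) + p(0) r + q(0) = 0, i.e. r^2 + (p(0) - 1) r + q(0) = 0, i.e. r^2 - 4 r - 5 = 0.
Discriminant: (-4)^2 - 4(-5) = 36, so r = (4 ± 6)/2.
Solving: r_1 = 5, r_2 = -1.

indicial: r^2 - 4 r - 5 = 0; roots r_1 = 5, r_2 = -1


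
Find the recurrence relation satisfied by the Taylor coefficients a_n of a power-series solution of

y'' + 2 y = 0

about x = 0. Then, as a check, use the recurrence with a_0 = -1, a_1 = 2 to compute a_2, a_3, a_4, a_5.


Substitute y = sum_n a_n x^n into y'' + (const) y = 0.
y''(x) = sum_{n>=0} (n+2)(n+1) a_{n+2} x^n.
The ODE becomes sum_n [(n+2)(n+1) a_{n+2} + 2 a_n] x^n = 0.
Setting each coefficient to zero gives the recurrence:
  (n+2)(n+1) a_{n+2} + 2 a_n = 0,
  a_{n+2} = -2 / ((n+1)(n+2)) a_n.

Check with a_0 = -1, a_1 = 2 (apply the recurrence for n = 0, 1, 2, 3): a_0 = -1, a_1 = 2, a_2 = 1, a_3 = -2/3, a_4 = -1/6, a_5 = 1/15.

a_{n+2} = -2/((n+1)(n+2)) * a_n; check: a_0 = -1, a_1 = 2, a_2 = 1, a_3 = -2/3, a_4 = -1/6, a_5 = 1/15


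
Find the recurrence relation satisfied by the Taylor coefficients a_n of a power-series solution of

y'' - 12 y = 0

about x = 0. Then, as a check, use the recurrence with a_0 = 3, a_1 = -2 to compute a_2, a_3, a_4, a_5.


Substitute y = sum_n a_n x^n into y'' + (const) y = 0.
y''(x) = sum_{n>=0} (n+2)(n+1) a_{n+2} x^n.
The ODE becomes sum_n [(n+2)(n+1) a_{n+2} - 12 a_n] x^n = 0.
Setting each coefficient to zero gives the recurrence:
  (n+2)(n+1) a_{n+2} - 12 a_n = 0,
  a_{n+2} = 12 / ((n+1)(n+2)) a_n.

Check with a_0 = 3, a_1 = -2 (apply the recurrence for n = 0, 1, 2, 3): a_0 = 3, a_1 = -2, a_2 = 18, a_3 = -4, a_4 = 18, a_5 = -12/5.

a_{n+2} = 12/((n+1)(n+2)) * a_n; check: a_0 = 3, a_1 = -2, a_2 = 18, a_3 = -4, a_4 = 18, a_5 = -12/5


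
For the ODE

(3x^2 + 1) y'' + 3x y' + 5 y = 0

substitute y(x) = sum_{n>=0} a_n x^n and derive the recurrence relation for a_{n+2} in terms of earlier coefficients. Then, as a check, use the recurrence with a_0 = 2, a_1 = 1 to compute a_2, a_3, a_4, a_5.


Substitute y = sum_n a_n x^n.
(1 + 3 x^2) y'' contributes (n+2)(n+1) a_{n+2} + 3 n(n-1) a_n at x^n.
3 x y'(x) contributes 3 n a_n at x^n.
5 y(x) contributes 5 a_n at x^n.
Matching x^n: (n+2)(n+1) a_{n+2} + (3 n(n-1) + 3 n + 5) a_n = 0.
Thus a_{n+2} = (-3 n(n-1) - 3 n - 5) / ((n+1)(n+2)) * a_n.

Check with a_0 = 2, a_1 = 1 (apply the recurrence for n = 0, 1, 2, 3): a_0 = 2, a_1 = 1, a_2 = -5, a_3 = -4/3, a_4 = 85/12, a_5 = 32/15.

a_(n+2) = (-3 n(n-1) - 3 n - 5) / ((n+1)(n+2)) * a_n; check: a_0 = 2, a_1 = 1, a_2 = -5, a_3 = -4/3, a_4 = 85/12, a_5 = 32/15


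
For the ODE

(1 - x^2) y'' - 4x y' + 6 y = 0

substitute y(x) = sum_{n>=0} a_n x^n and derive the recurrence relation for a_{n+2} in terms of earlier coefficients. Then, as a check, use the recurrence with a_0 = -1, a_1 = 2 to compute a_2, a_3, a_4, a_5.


Substitute y = sum_n a_n x^n.
(1 - 1 x^2) y'' contributes (n+2)(n+1) a_{n+2} - n(n-1) a_n at x^n.
-4 x y'(x) contributes -4 n a_n at x^n.
6 y(x) contributes 6 a_n at x^n.
Matching x^n: (n+2)(n+1) a_{n+2} + (-n(n-1) - 4 n + 6) a_n = 0.
Thus a_{n+2} = (n(n-1) + 4 n - 6) / ((n+1)(n+2)) * a_n.

Check with a_0 = -1, a_1 = 2 (apply the recurrence for n = 0, 1, 2, 3): a_0 = -1, a_1 = 2, a_2 = 3, a_3 = -2/3, a_4 = 1, a_5 = -2/5.

a_(n+2) = (n(n-1) + 4 n - 6) / ((n+1)(n+2)) * a_n; check: a_0 = -1, a_1 = 2, a_2 = 3, a_3 = -2/3, a_4 = 1, a_5 = -2/5


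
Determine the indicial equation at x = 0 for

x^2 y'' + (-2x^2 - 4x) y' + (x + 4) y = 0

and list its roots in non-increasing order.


Divide by x^2 to reach normal form y'' + P_1(x) y' + P_2(x) y = 0 with P_1(x) = -2 - 4/x and P_2(x) = 1/x + 4/x^2.
x = 0 is a singular point because the y'-coefficient -2 - 4/x has a pole at x = 0 and the y-coefficient 1/x + 4/x^2 has a pole at x = 0.
It is a regular singular point because x P_1(x) = p(x) = -2x - 4 and x^2 P_2(x) = q(x) = x + 4 are polynomials, hence analytic at x = 0.
p(0) = -4,  q(0) = 4.
Indicial equation: r(r-1) + p(0) r + q(0) = 0, i.e. r^2 + (p(0) - 1) r + q(0) = 0, i.e. r^2 - 5 r + 4 = 0.
Discriminant: (-5)^2 - 4(4) = 9, so r = (5 ± 3)/2.
Solving: r_1 = 4, r_2 = 1.

indicial: r^2 - 5 r + 4 = 0; roots r_1 = 4, r_2 = 1


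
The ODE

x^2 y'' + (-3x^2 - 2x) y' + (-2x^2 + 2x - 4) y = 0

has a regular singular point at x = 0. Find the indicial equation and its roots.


Divide by x^2 to reach normal form y'' + P_1(x) y' + P_2(x) y = 0 with P_1(x) = -3 - 2/x and P_2(x) = -2 + 2/x - 4/x^2.
x = 0 is a singular point because the y'-coefficient -3 - 2/x has a pole at x = 0 and the y-coefficient -2 + 2/x - 4/x^2 has a pole at x = 0.
It is a regular singular point because x P_1(x) = p(x) = -3x - 2 and x^2 P_2(x) = q(x) = -2x^2 + 2x - 4 are polynomials, hence analytic at x = 0.
p(0) = -2,  q(0) = -4.
Indicial equation: r(r-1) + p(0) r + q(0) = 0, i.e. r^2 + (p(0) - 1) r + q(0) = 0, i.e. r^2 - 3 r - 4 = 0.
Discriminant: (-3)^2 - 4(-4) = 25, so r = (3 ± 5)/2.
Solving: r_1 = 4, r_2 = -1.

indicial: r^2 - 3 r - 4 = 0; roots r_1 = 4, r_2 = -1


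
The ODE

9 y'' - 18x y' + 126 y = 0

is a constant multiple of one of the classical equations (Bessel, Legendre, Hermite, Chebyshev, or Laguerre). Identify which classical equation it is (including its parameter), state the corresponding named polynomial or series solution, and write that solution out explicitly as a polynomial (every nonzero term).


All three coefficients share the factor 9; dividing through by 9 gives  y'' - 2x y' + 14 y = 0.
This matches the Hermite equation y'' - 2x y' + 2n y = 0 with 2n = 14, so n = 7; the polynomial solution is H_7(x).
With y = sum_k a_k x^k, matching x^k gives (k+2)(k+1) a_{k+2} = 2(k - n) a_k = 2(k - 7) a_k. The right side vanishes at k = 7, so the series with the parity of 7 terminates at degree 7.
Standard normalization: leading coefficient of H_n is 2^n, so a_7 = 2^7 = 128. Work downward with a_k = (k+1)(k+2) a_{k+2} / (2(k - n)):
  a_5 = (6)(7)(128) / (2(5 - 7)) = 5376/(-4) = -1344
  a_3 = (4)(5)(-1344) / (2(3 - 7)) = -26880/(-8) = 3360
  a_1 = (2)(3)(3360) / (2(1 - 7)) = 20160/(-12) = -1680
Hence H_7(x) = 128 x^7 - 1344 x^5 + 3360 x^3 - 1680 x.

H_7(x); series = 128 x^7 - 1344 x^5 + 3360 x^3 - 1680 x


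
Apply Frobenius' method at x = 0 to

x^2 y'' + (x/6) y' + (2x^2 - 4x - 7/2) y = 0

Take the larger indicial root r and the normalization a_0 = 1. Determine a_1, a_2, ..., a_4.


Write in Frobenius form y'' + (p(x)/x) y' + (q(x)/x^2) y = 0:
  p(x) = 1/6,  q(x) = 2x^2 - 4x - 7/2.
Indicial equation: r(r-1) + (1/6) r + (-7/2) = 0 -> roots r_1 = 7/3, r_2 = -3/2.
Take r = r_1 = 7/3. Let y(x) = x^r sum_{n>=0} a_n x^n with a_0 = 1.
Substitute y = x^r sum a_n x^n and match x^{r+n}. The recurrence is
  D(n) a_n - 4 a_{n-1} + 2 a_{n-2} = 0,  where D(n) = (r+n)(r+n-1) + (1/6)(r+n) + (-7/2).
  a_n = [4 a_{n-1} - 2 a_{n-2}] / D(n).
Since the indicial polynomial factors as (r - r_1)(r - r_2), D(n) = (r_1 + n - r_1)(r_1 + n - r_2) = n(n + 23/6).
Evaluating step by step (a_0 = 1):
  n = 1: D(1) = 1(1 + 23/6) = 29/6; numerator = 4(1) = 4; a_1 = (4)/(29/6) = 24/29
  n = 2: D(2) = 2(2 + 23/6) = 35/3; numerator = 4(24/29) - 2(1) = 38/29; a_2 = (38/29)/(35/3) = 114/1015
  n = 3: D(3) = 3(3 + 23/6) = 41/2; numerator = 4(114/1015) - 2(24/29) = -1224/1015; a_3 = (-1224/1015)/(41/2) = -2448/41615
  n = 4: D(4) = 4(4 + 23/6) = 94/3; numerator = 4(-2448/41615) - 2(114/1015) = -132/287; a_4 = (-132/287)/(94/3) = -198/13489

r = 7/3; a_0 = 1; a_1 = 24/29; a_2 = 114/1015; a_3 = -2448/41615; a_4 = -198/13489


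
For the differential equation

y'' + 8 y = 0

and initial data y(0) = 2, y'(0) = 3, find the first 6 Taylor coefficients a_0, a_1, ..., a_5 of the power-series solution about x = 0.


Ansatz: y(x) = sum_{n>=0} a_n x^n, so y'(x) = sum_{n>=1} n a_n x^(n-1) and y''(x) = sum_{n>=2} n(n-1) a_n x^(n-2).
Substitute into P(x) y'' + Q(x) y' + R(x) y = 0 with P(x) = 1, Q(x) = 0, R(x) = 8, and match powers of x.
Initial conditions: a_0 = 2, a_1 = 3.
Setting the coefficient of each power of x to zero and solving order by order (substituting the coefficients already found):
  x^0: 2 a_2 + 8 a_0 = 0  ->  2 a_2 = -8 a_0 = -16  ->  a_2 = -8
  x^1: 6 a_3 + 8 a_1 = 0  ->  6 a_3 = -8 a_1 = -24  ->  a_3 = -4
  x^2: 12 a_4 + 8 a_2 = 0  ->  12 a_4 = -8 a_2 = 64  ->  a_4 = 16/3
  x^3: 20 a_5 + 8 a_3 = 0  ->  20 a_5 = -8 a_3 = 32  ->  a_5 = 8/5
Truncated series: y(x) = 2 + 3 x - 8 x^2 - 4 x^3 + (16/3) x^4 + (8/5) x^5 + O(x^6).

a_0 = 2; a_1 = 3; a_2 = -8; a_3 = -4; a_4 = 16/3; a_5 = 8/5


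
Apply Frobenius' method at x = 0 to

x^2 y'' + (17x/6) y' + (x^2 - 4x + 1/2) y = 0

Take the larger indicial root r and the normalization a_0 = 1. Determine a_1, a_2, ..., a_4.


Write in Frobenius form y'' + (p(x)/x) y' + (q(x)/x^2) y = 0:
  p(x) = 17/6,  q(x) = x^2 - 4x + 1/2.
Indicial equation: r(r-1) + (17/6) r + (1/2) = 0 -> roots r_1 = -1/3, r_2 = -3/2.
Take r = r_1 = -1/3. Let y(x) = x^r sum_{n>=0} a_n x^n with a_0 = 1.
Substitute y = x^r sum a_n x^n and match x^{r+n}. The recurrence is
  D(n) a_n - 4 a_{n-1} + 1 a_{n-2} = 0,  where D(n) = (r+n)(r+n-1) + (17/6)(r+n) + (1/2).
  a_n = [4 a_{n-1} - 1 a_{n-2}] / D(n).
Since the indicial polynomial factors as (r - r_1)(r - r_2), D(n) = (r_1 + n - r_1)(r_1 + n - r_2) = n(n + 7/6).
Evaluating step by step (a_0 = 1):
  n = 1: D(1) = 1(1 + 7/6) = 13/6; numerator = 4(1) = 4; a_1 = (4)/(13/6) = 24/13
  n = 2: D(2) = 2(2 + 7/6) = 19/3; numerator = 4(24/13) - 1(1) = 83/13; a_2 = (83/13)/(19/3) = 249/247
  n = 3: D(3) = 3(3 + 7/6) = 25/2; numerator = 4(249/247) - 1(24/13) = 540/247; a_3 = (540/247)/(25/2) = 216/1235
  n = 4: D(4) = 4(4 + 7/6) = 62/3; numerator = 4(216/1235) - 1(249/247) = -381/1235; a_4 = (-381/1235)/(62/3) = -1143/76570

r = -1/3; a_0 = 1; a_1 = 24/13; a_2 = 249/247; a_3 = 216/1235; a_4 = -1143/76570


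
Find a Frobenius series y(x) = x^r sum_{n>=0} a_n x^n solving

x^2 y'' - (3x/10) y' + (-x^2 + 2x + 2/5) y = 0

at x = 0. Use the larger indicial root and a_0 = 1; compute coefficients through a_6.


Write in Frobenius form y'' + (p(x)/x) y' + (q(x)/x^2) y = 0:
  p(x) = -3/10,  q(x) = -x^2 + 2x + 2/5.
Indicial equation: r(r-1) + (-3/10) r + (2/5) = 0 -> roots r_1 = 4/5, r_2 = 1/2.
Take r = r_1 = 4/5. Let y(x) = x^r sum_{n>=0} a_n x^n with a_0 = 1.
Substitute y = x^r sum a_n x^n and match x^{r+n}. The recurrence is
  D(n) a_n + 2 a_{n-1} - 1 a_{n-2} = 0,  where D(n) = (r+n)(r+n-1) + (-3/10)(r+n) + (2/5).
  a_n = [-2 a_{n-1} + 1 a_{n-2}] / D(n).
Since the indicial polynomial factors as (r - r_1)(r - r_2), D(n) = (r_1 + n - r_1)(r_1 + n - r_2) = n(n + 3/10).
Evaluating step by step (a_0 = 1):
  n = 1: D(1) = 1(1 + 3/10) = 13/10; numerator = -2(1) = -2; a_1 = (-2)/(13/10) = -20/13
  n = 2: D(2) = 2(2 + 3/10) = 23/5; numerator = -2(-20/13) + 1(1) = 53/13; a_2 = (53/13)/(23/5) = 265/299
  n = 3: D(3) = 3(3 + 3/10) = 99/10; numerator = -2(265/299) + 1(-20/13) = -990/299; a_3 = (-990/299)/(99/10) = -100/299
  n = 4: D(4) = 4(4 + 3/10) = 86/5; numerator = -2(-100/299) + 1(265/299) = 465/299; a_4 = (465/299)/(86/5) = 2325/25714
  n = 5: D(5) = 5(5 + 3/10) = 53/2; numerator = -2(2325/25714) + 1(-100/299) = -6625/12857; a_5 = (-6625/12857)/(53/2) = -250/12857
  n = 6: D(6) = 6(6 + 3/10) = 189/5; numerator = -2(-250/12857) + 1(2325/25714) = 3325/25714; a_6 = (3325/25714)/(189/5) = 2375/694278

r = 4/5; a_0 = 1; a_1 = -20/13; a_2 = 265/299; a_3 = -100/299; a_4 = 2325/25714; a_5 = -250/12857; a_6 = 2375/694278


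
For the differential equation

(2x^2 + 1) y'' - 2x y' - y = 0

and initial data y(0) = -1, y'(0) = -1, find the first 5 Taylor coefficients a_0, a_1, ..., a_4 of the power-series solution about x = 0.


Ansatz: y(x) = sum_{n>=0} a_n x^n, so y'(x) = sum_{n>=1} n a_n x^(n-1) and y''(x) = sum_{n>=2} n(n-1) a_n x^(n-2).
Substitute into P(x) y'' + Q(x) y' + R(x) y = 0 with P(x) = 2x^2 + 1, Q(x) = -2x, R(x) = -1, and match powers of x.
Initial conditions: a_0 = -1, a_1 = -1.
Setting the coefficient of each power of x to zero and solving order by order (substituting the coefficients already found):
  x^0: 2 a_2 - a_0 = 0  ->  2 a_2 = a_0 = -1  ->  a_2 = -1/2
  x^1: 6 a_3 - 3 a_1 = 0  ->  6 a_3 = 3 a_1 = -3  ->  a_3 = -1/2
  x^2: 12 a_4 - a_2 = 0  ->  12 a_4 = a_2 = -1/2  ->  a_4 = -1/24
Truncated series: y(x) = -1 - x - (1/2) x^2 - (1/2) x^3 - (1/24) x^4 + O(x^5).

a_0 = -1; a_1 = -1; a_2 = -1/2; a_3 = -1/2; a_4 = -1/24


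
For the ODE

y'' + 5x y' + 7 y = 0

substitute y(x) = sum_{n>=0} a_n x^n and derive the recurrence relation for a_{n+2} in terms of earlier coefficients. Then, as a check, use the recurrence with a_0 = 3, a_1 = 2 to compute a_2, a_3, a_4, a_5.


Substitute y = sum_n a_n x^n.
y''(x) has coefficient (n+2)(n+1) a_{n+2} at x^n;
5 x y'(x) has coefficient 5 n a_n at x^n (shift);
7 y(x) has coefficient 7 a_n at x^n.
Matching x^n: (n+2)(n+1) a_{n+2} + (5n + 7) a_n = 0.
Thus a_{n+2} = (-5n - 7) / ((n+1)(n+2)) * a_n.

Check with a_0 = 3, a_1 = 2 (apply the recurrence for n = 0, 1, 2, 3): a_0 = 3, a_1 = 2, a_2 = -21/2, a_3 = -4, a_4 = 119/8, a_5 = 22/5.

a_(n+2) = (-5n - 7) / ((n+1)(n+2)) * a_n; check: a_0 = 3, a_1 = 2, a_2 = -21/2, a_3 = -4, a_4 = 119/8, a_5 = 22/5


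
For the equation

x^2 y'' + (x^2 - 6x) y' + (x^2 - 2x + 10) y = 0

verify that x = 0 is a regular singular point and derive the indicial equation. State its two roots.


Divide by x^2 to reach normal form y'' + P_1(x) y' + P_2(x) y = 0 with P_1(x) = 1 - 6/x and P_2(x) = 1 - 2/x + 10/x^2.
x = 0 is a singular point because the y'-coefficient 1 - 6/x has a pole at x = 0 and the y-coefficient 1 - 2/x + 10/x^2 has a pole at x = 0.
It is a regular singular point because x P_1(x) = p(x) = x - 6 and x^2 P_2(x) = q(x) = x^2 - 2x + 10 are polynomials, hence analytic at x = 0.
p(0) = -6,  q(0) = 10.
Indicial equation: r(r-1) + p(0) r + q(0) = 0, i.e. r^2 + (p(0) - 1) r + q(0) = 0, i.e. r^2 - 7 r + 10 = 0.
Discriminant: (-7)^2 - 4(10) = 9, so r = (7 ± 3)/2.
Solving: r_1 = 5, r_2 = 2.

indicial: r^2 - 7 r + 10 = 0; roots r_1 = 5, r_2 = 2


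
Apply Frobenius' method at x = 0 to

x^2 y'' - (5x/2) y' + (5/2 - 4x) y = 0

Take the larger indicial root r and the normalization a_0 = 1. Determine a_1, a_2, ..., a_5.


Write in Frobenius form y'' + (p(x)/x) y' + (q(x)/x^2) y = 0:
  p(x) = -5/2,  q(x) = 5/2 - 4x.
Indicial equation: r(r-1) + (-5/2) r + (5/2) = 0 -> roots r_1 = 5/2, r_2 = 1.
Take r = r_1 = 5/2. Let y(x) = x^r sum_{n>=0} a_n x^n with a_0 = 1.
Substitute y = x^r sum a_n x^n and match x^{r+n}. The recurrence is
  D(n) a_n - 4 a_{n-1} = 0,  where D(n) = (r+n)(r+n-1) + (-5/2)(r+n) + (5/2).
  a_n = 4 / D(n) * a_{n-1}.
Since the indicial polynomial factors as (r - r_1)(r - r_2), D(n) = (r_1 + n - r_1)(r_1 + n - r_2) = n(n + 3/2).
Evaluating step by step (a_0 = 1):
  n = 1: D(1) = 1(1 + 3/2) = 5/2; numerator = 4(1) = 4; a_1 = (4)/(5/2) = 8/5
  n = 2: D(2) = 2(2 + 3/2) = 7; numerator = 4(8/5) = 32/5; a_2 = (32/5)/(7) = 32/35
  n = 3: D(3) = 3(3 + 3/2) = 27/2; numerator = 4(32/35) = 128/35; a_3 = (128/35)/(27/2) = 256/945
  n = 4: D(4) = 4(4 + 3/2) = 22; numerator = 4(256/945) = 1024/945; a_4 = (1024/945)/(22) = 512/10395
  n = 5: D(5) = 5(5 + 3/2) = 65/2; numerator = 4(512/10395) = 2048/10395; a_5 = (2048/10395)/(65/2) = 4096/675675

r = 5/2; a_0 = 1; a_1 = 8/5; a_2 = 32/35; a_3 = 256/945; a_4 = 512/10395; a_5 = 4096/675675


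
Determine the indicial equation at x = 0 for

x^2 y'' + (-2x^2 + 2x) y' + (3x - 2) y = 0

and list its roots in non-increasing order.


Divide by x^2 to reach normal form y'' + P_1(x) y' + P_2(x) y = 0 with P_1(x) = -2 + 2/x and P_2(x) = 3/x - 2/x^2.
x = 0 is a singular point because the y'-coefficient -2 + 2/x has a pole at x = 0 and the y-coefficient 3/x - 2/x^2 has a pole at x = 0.
It is a regular singular point because x P_1(x) = p(x) = 2 - 2x and x^2 P_2(x) = q(x) = 3x - 2 are polynomials, hence analytic at x = 0.
p(0) = 2,  q(0) = -2.
Indicial equation: r(r-1) + p(0) r + q(0) = 0, i.e. r^2 + (p(0) - 1) r + q(0) = 0, i.e. r^2 + 1 r - 2 = 0.
Discriminant: (1)^2 - 4(-2) = 9, so r = (-1 ± 3)/2.
Solving: r_1 = 1, r_2 = -2.

indicial: r^2 + 1 r - 2 = 0; roots r_1 = 1, r_2 = -2


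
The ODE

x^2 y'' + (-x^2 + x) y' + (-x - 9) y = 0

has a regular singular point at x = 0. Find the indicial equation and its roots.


Divide by x^2 to reach normal form y'' + P_1(x) y' + P_2(x) y = 0 with P_1(x) = -1 + 1/x and P_2(x) = -1/x - 9/x^2.
x = 0 is a singular point because the y'-coefficient -1 + 1/x has a pole at x = 0 and the y-coefficient -1/x - 9/x^2 has a pole at x = 0.
It is a regular singular point because x P_1(x) = p(x) = 1 - x and x^2 P_2(x) = q(x) = -x - 9 are polynomials, hence analytic at x = 0.
p(0) = 1,  q(0) = -9.
Indicial equation: r(r-1) + p(0) r + q(0) = 0, i.e. r^2 + (p(0) - 1) r + q(0) = 0, i.e. r^2 - 9 = 0.
Discriminant: (0)^2 - 4(-9) = 36, so r = (0 ± 6)/2.
Solving: r_1 = 3, r_2 = -3.

indicial: r^2 - 9 = 0; roots r_1 = 3, r_2 = -3


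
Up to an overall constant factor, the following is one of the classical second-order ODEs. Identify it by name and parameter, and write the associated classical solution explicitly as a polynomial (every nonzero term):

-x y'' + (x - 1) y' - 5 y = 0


All three coefficients share the factor -1; dividing through by -1 gives  x y'' + (1 - x) y' + 5 y = 0.
This matches the Laguerre equation x y'' + (1 - x) y' + n y = 0 with n = 5; the polynomial solution is L_5(x).
With y = sum_k a_k x^k, matching x^k gives (k+1)k a_{k+1} + (k+1) a_{k+1} - k a_k + n a_k = 0, i.e. (k+1)^2 a_{k+1} = (k - n) a_k = (k - 5) a_k. The right side vanishes at k = 5, so the series terminates at degree 5.
Standard normalization L_n(0) = 1 gives a_0 = 1. Work upward with a_{k+1} = (k - 5) a_k / (k+1)^2:
  a_1 = (0 - 5)(1) / 1^2 = -5/1 = -5
  a_2 = (1 - 5)(-5) / 2^2 = 20/4 = 5
  a_3 = (2 - 5)(5) / 3^2 = -15/9 = -5/3
  a_4 = (3 - 5)(-5/3) / 4^2 = (10/3)/16 = 5/24
  a_5 = (4 - 5)(5/24) / 5^2 = (-5/24)/25 = -1/120
Hence L_5(x) = -x^5/120 + 5 x^4/24 - 5 x^3/3 + 5 x^2 - 5 x + 1.

L_5(x); series = -x^5/120 + 5 x^4/24 - 5 x^3/3 + 5 x^2 - 5 x + 1


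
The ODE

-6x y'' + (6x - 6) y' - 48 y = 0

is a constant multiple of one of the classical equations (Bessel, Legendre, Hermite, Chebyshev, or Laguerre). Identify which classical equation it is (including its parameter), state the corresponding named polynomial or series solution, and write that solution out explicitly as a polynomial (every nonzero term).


All three coefficients share the factor -6; dividing through by -6 gives  x y'' + (1 - x) y' + 8 y = 0.
This matches the Laguerre equation x y'' + (1 - x) y' + n y = 0 with n = 8; the polynomial solution is L_8(x).
With y = sum_k a_k x^k, matching x^k gives (k+1)k a_{k+1} + (k+1) a_{k+1} - k a_k + n a_k = 0, i.e. (k+1)^2 a_{k+1} = (k - n) a_k = (k - 8) a_k. The right side vanishes at k = 8, so the series terminates at degree 8.
Standard normalization L_n(0) = 1 gives a_0 = 1. Work upward with a_{k+1} = (k - 8) a_k / (k+1)^2:
  a_1 = (0 - 8)(1) / 1^2 = -8/1 = -8
  a_2 = (1 - 8)(-8) / 2^2 = 56/4 = 14
  a_3 = (2 - 8)(14) / 3^2 = -84/9 = -28/3
  a_4 = (3 - 8)(-28/3) / 4^2 = (140/3)/16 = 35/12
  a_5 = (4 - 8)(35/12) / 5^2 = (-35/3)/25 = -7/15
  a_6 = (5 - 8)(-7/15) / 6^2 = (7/5)/36 = 7/180
  a_7 = (6 - 8)(7/180) / 7^2 = (-7/90)/49 = -1/630
  a_8 = (7 - 8)(-1/630) / 8^2 = (1/630)/64 = 1/40320
Hence L_8(x) = x^8/40320 - x^7/630 + 7 x^6/180 - 7 x^5/15 + 35 x^4/12 - 28 x^3/3 + 14 x^2 - 8 x + 1.

L_8(x); series = x^8/40320 - x^7/630 + 7 x^6/180 - 7 x^5/15 + 35 x^4/12 - 28 x^3/3 + 14 x^2 - 8 x + 1


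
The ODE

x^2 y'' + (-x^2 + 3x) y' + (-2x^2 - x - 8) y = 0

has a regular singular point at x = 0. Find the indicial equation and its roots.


Divide by x^2 to reach normal form y'' + P_1(x) y' + P_2(x) y = 0 with P_1(x) = -1 + 3/x and P_2(x) = -2 - 1/x - 8/x^2.
x = 0 is a singular point because the y'-coefficient -1 + 3/x has a pole at x = 0 and the y-coefficient -2 - 1/x - 8/x^2 has a pole at x = 0.
It is a regular singular point because x P_1(x) = p(x) = 3 - x and x^2 P_2(x) = q(x) = -2x^2 - x - 8 are polynomials, hence analytic at x = 0.
p(0) = 3,  q(0) = -8.
Indicial equation: r(r-1) + p(0) r + q(0) = 0, i.e. r^2 + (p(0) - 1) r + q(0) = 0, i.e. r^2 + 2 r - 8 = 0.
Discriminant: (2)^2 - 4(-8) = 36, so r = (-2 ± 6)/2.
Solving: r_1 = 2, r_2 = -4.

indicial: r^2 + 2 r - 8 = 0; roots r_1 = 2, r_2 = -4


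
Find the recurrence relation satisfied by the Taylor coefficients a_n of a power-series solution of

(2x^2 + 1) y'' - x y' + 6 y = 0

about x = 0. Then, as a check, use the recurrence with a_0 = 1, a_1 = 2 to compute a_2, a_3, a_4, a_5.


Substitute y = sum_n a_n x^n.
(1 + 2 x^2) y'' contributes (n+2)(n+1) a_{n+2} + 2 n(n-1) a_n at x^n.
-x y'(x) contributes -n a_n at x^n.
6 y(x) contributes 6 a_n at x^n.
Matching x^n: (n+2)(n+1) a_{n+2} + (2 n(n-1) - n + 6) a_n = 0.
Thus a_{n+2} = (-2 n(n-1) + n - 6) / ((n+1)(n+2)) * a_n.

Check with a_0 = 1, a_1 = 2 (apply the recurrence for n = 0, 1, 2, 3): a_0 = 1, a_1 = 2, a_2 = -3, a_3 = -5/3, a_4 = 2, a_5 = 5/4.

a_(n+2) = (-2 n(n-1) + n - 6) / ((n+1)(n+2)) * a_n; check: a_0 = 1, a_1 = 2, a_2 = -3, a_3 = -5/3, a_4 = 2, a_5 = 5/4


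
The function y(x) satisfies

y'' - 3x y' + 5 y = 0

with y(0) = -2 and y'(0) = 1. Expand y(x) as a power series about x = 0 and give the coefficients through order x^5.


Ansatz: y(x) = sum_{n>=0} a_n x^n, so y'(x) = sum_{n>=1} n a_n x^(n-1) and y''(x) = sum_{n>=2} n(n-1) a_n x^(n-2).
Substitute into P(x) y'' + Q(x) y' + R(x) y = 0 with P(x) = 1, Q(x) = -3x, R(x) = 5, and match powers of x.
Initial conditions: a_0 = -2, a_1 = 1.
Setting the coefficient of each power of x to zero and solving order by order (substituting the coefficients already found):
  x^0: 2 a_2 + 5 a_0 = 0  ->  2 a_2 = -5 a_0 = 10  ->  a_2 = 5
  x^1: 6 a_3 + 2 a_1 = 0  ->  6 a_3 = -2 a_1 = -2  ->  a_3 = -1/3
  x^2: 12 a_4 - a_2 = 0  ->  12 a_4 = a_2 = 5  ->  a_4 = 5/12
  x^3: 20 a_5 - 4 a_3 = 0  ->  20 a_5 = 4 a_3 = -4/3  ->  a_5 = -1/15
Truncated series: y(x) = -2 + x + 5 x^2 - (1/3) x^3 + (5/12) x^4 - (1/15) x^5 + O(x^6).

a_0 = -2; a_1 = 1; a_2 = 5; a_3 = -1/3; a_4 = 5/12; a_5 = -1/15


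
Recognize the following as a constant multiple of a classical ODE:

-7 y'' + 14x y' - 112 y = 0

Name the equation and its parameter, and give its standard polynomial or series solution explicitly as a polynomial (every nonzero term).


All three coefficients share the factor -7; dividing through by -7 gives  y'' - 2x y' + 16 y = 0.
This matches the Hermite equation y'' - 2x y' + 2n y = 0 with 2n = 16, so n = 8; the polynomial solution is H_8(x).
With y = sum_k a_k x^k, matching x^k gives (k+2)(k+1) a_{k+2} = 2(k - n) a_k = 2(k - 8) a_k. The right side vanishes at k = 8, so the series with the parity of 8 terminates at degree 8.
Standard normalization: leading coefficient of H_n is 2^n, so a_8 = 2^8 = 256. Work downward with a_k = (k+1)(k+2) a_{k+2} / (2(k - n)):
  a_6 = (7)(8)(256) / (2(6 - 8)) = 14336/(-4) = -3584
  a_4 = (5)(6)(-3584) / (2(4 - 8)) = -107520/(-8) = 13440
  a_2 = (3)(4)(13440) / (2(2 - 8)) = 161280/(-12) = -13440
  a_0 = (1)(2)(-13440) / (2(0 - 8)) = -26880/(-16) = 1680
Hence H_8(x) = 256 x^8 - 3584 x^6 + 13440 x^4 - 13440 x^2 + 1680.

H_8(x); series = 256 x^8 - 3584 x^6 + 13440 x^4 - 13440 x^2 + 1680


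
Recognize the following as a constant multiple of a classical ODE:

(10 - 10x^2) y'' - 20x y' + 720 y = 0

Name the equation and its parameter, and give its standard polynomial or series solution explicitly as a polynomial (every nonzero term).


All three coefficients share the factor 10; dividing through by 10 gives  (1 - x^2) y'' - 2x y' + 72 y = 0.
This matches the Legendre equation (1 - x^2) y'' - 2x y' + n(n+1) y = 0 (note the -2x y' term) with n(n+1) = 72, so n = 8; the polynomial solution is P_8(x).
With y = sum_k a_k x^k, matching x^k gives (k+2)(k+1) a_{k+2} = [k(k+1) - n(n+1)] a_k = (k - 8)(k + 9) a_k. The right side vanishes at k = 8, so the series with the parity of 8 terminates at degree 8.
Standard normalization (P_n(1) = 1): leading coefficient (2n)!/(2^n (n!)^2) = 20922789888000/(256*1625702400) = 6435/128, so a_8 = 6435/128. Work downward with a_k = (k+1)(k+2) a_{k+2} / ((k - 8)(k + 9)):
  a_6 = (7)(8)(6435/128) / ((6 - 8)(6 + 9)) = (45045/16)/(-30) = -3003/32
  a_4 = (5)(6)(-3003/32) / ((4 - 8)(4 + 9)) = (-45045/16)/(-52) = 3465/64
  a_2 = (3)(4)(3465/64) / ((2 - 8)(2 + 9)) = (10395/16)/(-66) = -315/32
  a_0 = (1)(2)(-315/32) / ((0 - 8)(0 + 9)) = (-315/16)/(-72) = 35/128
Hence P_8(x) = 6435 x^8/128 - 3003 x^6/32 + 3465 x^4/64 - 315 x^2/32 + 35/128.

P_8(x); series = 6435 x^8/128 - 3003 x^6/32 + 3465 x^4/64 - 315 x^2/32 + 35/128


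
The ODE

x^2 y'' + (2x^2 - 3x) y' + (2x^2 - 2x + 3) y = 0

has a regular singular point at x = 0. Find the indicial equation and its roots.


Divide by x^2 to reach normal form y'' + P_1(x) y' + P_2(x) y = 0 with P_1(x) = 2 - 3/x and P_2(x) = 2 - 2/x + 3/x^2.
x = 0 is a singular point because the y'-coefficient 2 - 3/x has a pole at x = 0 and the y-coefficient 2 - 2/x + 3/x^2 has a pole at x = 0.
It is a regular singular point because x P_1(x) = p(x) = 2x - 3 and x^2 P_2(x) = q(x) = 2x^2 - 2x + 3 are polynomials, hence analytic at x = 0.
p(0) = -3,  q(0) = 3.
Indicial equation: r(r-1) + p(0) r + q(0) = 0, i.e. r^2 + (p(0) - 1) r + q(0) = 0, i.e. r^2 - 4 r + 3 = 0.
Discriminant: (-4)^2 - 4(3) = 4, so r = (4 ± 2)/2.
Solving: r_1 = 3, r_2 = 1.

indicial: r^2 - 4 r + 3 = 0; roots r_1 = 3, r_2 = 1


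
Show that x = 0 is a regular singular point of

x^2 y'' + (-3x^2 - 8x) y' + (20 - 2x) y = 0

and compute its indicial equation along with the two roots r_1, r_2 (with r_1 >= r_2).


Divide by x^2 to reach normal form y'' + P_1(x) y' + P_2(x) y = 0 with P_1(x) = -3 - 8/x and P_2(x) = -2/x + 20/x^2.
x = 0 is a singular point because the y'-coefficient -3 - 8/x has a pole at x = 0 and the y-coefficient -2/x + 20/x^2 has a pole at x = 0.
It is a regular singular point because x P_1(x) = p(x) = -3x - 8 and x^2 P_2(x) = q(x) = 20 - 2x are polynomials, hence analytic at x = 0.
p(0) = -8,  q(0) = 20.
Indicial equation: r(r-1) + p(0) r + q(0) = 0, i.e. r^2 + (p(0) - 1) r + q(0) = 0, i.e. r^2 - 9 r + 20 = 0.
Discriminant: (-9)^2 - 4(20) = 1, so r = (9 ± 1)/2.
Solving: r_1 = 5, r_2 = 4.

indicial: r^2 - 9 r + 20 = 0; roots r_1 = 5, r_2 = 4


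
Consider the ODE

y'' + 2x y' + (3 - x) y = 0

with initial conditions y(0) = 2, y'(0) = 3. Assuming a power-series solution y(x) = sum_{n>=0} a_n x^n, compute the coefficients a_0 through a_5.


Ansatz: y(x) = sum_{n>=0} a_n x^n, so y'(x) = sum_{n>=1} n a_n x^(n-1) and y''(x) = sum_{n>=2} n(n-1) a_n x^(n-2).
Substitute into P(x) y'' + Q(x) y' + R(x) y = 0 with P(x) = 1, Q(x) = 2x, R(x) = 3 - x, and match powers of x.
Initial conditions: a_0 = 2, a_1 = 3.
Setting the coefficient of each power of x to zero and solving order by order (substituting the coefficients already found):
  x^0: 2 a_2 + 3 a_0 = 0  ->  2 a_2 = -3 a_0 = -6  ->  a_2 = -3
  x^1: 6 a_3 + 5 a_1 - a_0 = 0  ->  6 a_3 = -5 a_1 + a_0 = -13  ->  a_3 = -13/6
  x^2: 12 a_4 + 7 a_2 - a_1 = 0  ->  12 a_4 = -7 a_2 + a_1 = 24  ->  a_4 = 2
  x^3: 20 a_5 + 9 a_3 - a_2 = 0  ->  20 a_5 = -9 a_3 + a_2 = 33/2  ->  a_5 = 33/40
Truncated series: y(x) = 2 + 3 x - 3 x^2 - (13/6) x^3 + 2 x^4 + (33/40) x^5 + O(x^6).

a_0 = 2; a_1 = 3; a_2 = -3; a_3 = -13/6; a_4 = 2; a_5 = 33/40


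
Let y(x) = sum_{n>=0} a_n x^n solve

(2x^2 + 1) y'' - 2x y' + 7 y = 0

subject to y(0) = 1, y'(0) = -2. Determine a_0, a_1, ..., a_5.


Ansatz: y(x) = sum_{n>=0} a_n x^n, so y'(x) = sum_{n>=1} n a_n x^(n-1) and y''(x) = sum_{n>=2} n(n-1) a_n x^(n-2).
Substitute into P(x) y'' + Q(x) y' + R(x) y = 0 with P(x) = 2x^2 + 1, Q(x) = -2x, R(x) = 7, and match powers of x.
Initial conditions: a_0 = 1, a_1 = -2.
Setting the coefficient of each power of x to zero and solving order by order (substituting the coefficients already found):
  x^0: 2 a_2 + 7 a_0 = 0  ->  2 a_2 = -7 a_0 = -7  ->  a_2 = -7/2
  x^1: 6 a_3 + 5 a_1 = 0  ->  6 a_3 = -5 a_1 = 10  ->  a_3 = 5/3
  x^2: 12 a_4 + 7 a_2 = 0  ->  12 a_4 = -7 a_2 = 49/2  ->  a_4 = 49/24
  x^3: 20 a_5 + 13 a_3 = 0  ->  20 a_5 = -13 a_3 = -65/3  ->  a_5 = -13/12
Truncated series: y(x) = 1 - 2 x - (7/2) x^2 + (5/3) x^3 + (49/24) x^4 - (13/12) x^5 + O(x^6).

a_0 = 1; a_1 = -2; a_2 = -7/2; a_3 = 5/3; a_4 = 49/24; a_5 = -13/12


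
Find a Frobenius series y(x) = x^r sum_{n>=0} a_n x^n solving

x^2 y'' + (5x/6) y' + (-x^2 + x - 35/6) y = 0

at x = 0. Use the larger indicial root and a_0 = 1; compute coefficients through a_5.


Write in Frobenius form y'' + (p(x)/x) y' + (q(x)/x^2) y = 0:
  p(x) = 5/6,  q(x) = -x^2 + x - 35/6.
Indicial equation: r(r-1) + (5/6) r + (-35/6) = 0 -> roots r_1 = 5/2, r_2 = -7/3.
Take r = r_1 = 5/2. Let y(x) = x^r sum_{n>=0} a_n x^n with a_0 = 1.
Substitute y = x^r sum a_n x^n and match x^{r+n}. The recurrence is
  D(n) a_n + 1 a_{n-1} - 1 a_{n-2} = 0,  where D(n) = (r+n)(r+n-1) + (5/6)(r+n) + (-35/6).
  a_n = [-1 a_{n-1} + 1 a_{n-2}] / D(n).
Since the indicial polynomial factors as (r - r_1)(r - r_2), D(n) = (r_1 + n - r_1)(r_1 + n - r_2) = n(n + 29/6).
Evaluating step by step (a_0 = 1):
  n = 1: D(1) = 1(1 + 29/6) = 35/6; numerator = -1(1) = -1; a_1 = (-1)/(35/6) = -6/35
  n = 2: D(2) = 2(2 + 29/6) = 41/3; numerator = -1(-6/35) + 1(1) = 41/35; a_2 = (41/35)/(41/3) = 3/35
  n = 3: D(3) = 3(3 + 29/6) = 47/2; numerator = -1(3/35) + 1(-6/35) = -9/35; a_3 = (-9/35)/(47/2) = -18/1645
  n = 4: D(4) = 4(4 + 29/6) = 106/3; numerator = -1(-18/1645) + 1(3/35) = 159/1645; a_4 = (159/1645)/(106/3) = 9/3290
  n = 5: D(5) = 5(5 + 29/6) = 295/6; numerator = -1(9/3290) + 1(-18/1645) = -9/658; a_5 = (-9/658)/(295/6) = -27/97055

r = 5/2; a_0 = 1; a_1 = -6/35; a_2 = 3/35; a_3 = -18/1645; a_4 = 9/3290; a_5 = -27/97055


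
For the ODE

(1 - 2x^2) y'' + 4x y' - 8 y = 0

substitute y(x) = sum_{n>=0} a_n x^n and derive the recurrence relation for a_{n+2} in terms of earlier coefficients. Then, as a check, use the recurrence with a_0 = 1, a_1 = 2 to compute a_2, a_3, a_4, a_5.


Substitute y = sum_n a_n x^n.
(1 - 2 x^2) y'' contributes (n+2)(n+1) a_{n+2} - 2 n(n-1) a_n at x^n.
4 x y'(x) contributes 4 n a_n at x^n.
-8 y(x) contributes -8 a_n at x^n.
Matching x^n: (n+2)(n+1) a_{n+2} + (-2 n(n-1) + 4 n - 8) a_n = 0.
Thus a_{n+2} = (2 n(n-1) - 4 n + 8) / ((n+1)(n+2)) * a_n.

Check with a_0 = 1, a_1 = 2 (apply the recurrence for n = 0, 1, 2, 3): a_0 = 1, a_1 = 2, a_2 = 4, a_3 = 4/3, a_4 = 4/3, a_5 = 8/15.

a_(n+2) = (2 n(n-1) - 4 n + 8) / ((n+1)(n+2)) * a_n; check: a_0 = 1, a_1 = 2, a_2 = 4, a_3 = 4/3, a_4 = 4/3, a_5 = 8/15


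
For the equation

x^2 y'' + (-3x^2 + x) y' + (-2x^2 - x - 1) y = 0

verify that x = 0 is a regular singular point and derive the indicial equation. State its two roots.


Divide by x^2 to reach normal form y'' + P_1(x) y' + P_2(x) y = 0 with P_1(x) = -3 + 1/x and P_2(x) = -2 - 1/x - 1/x^2.
x = 0 is a singular point because the y'-coefficient -3 + 1/x has a pole at x = 0 and the y-coefficient -2 - 1/x - 1/x^2 has a pole at x = 0.
It is a regular singular point because x P_1(x) = p(x) = 1 - 3x and x^2 P_2(x) = q(x) = -2x^2 - x - 1 are polynomials, hence analytic at x = 0.
p(0) = 1,  q(0) = -1.
Indicial equation: r(r-1) + p(0) r + q(0) = 0, i.e. r^2 + (p(0) - 1) r + q(0) = 0, i.e. r^2 - 1 = 0.
Discriminant: (0)^2 - 4(-1) = 4, so r = (0 ± 2)/2.
Solving: r_1 = 1, r_2 = -1.

indicial: r^2 - 1 = 0; roots r_1 = 1, r_2 = -1
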